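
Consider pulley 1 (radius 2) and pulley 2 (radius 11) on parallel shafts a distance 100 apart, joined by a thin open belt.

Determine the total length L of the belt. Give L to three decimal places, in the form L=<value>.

open belt: β = asin((r2−r1)/C) = asin(9/100) = 5.1636°
wrap1 = π − 2β = 169.6728°
wrap2 = π + 2β = 190.3272°
tangent length = C·cosβ = 99.5942
L = r1·wrap1 + r2·wrap2 + 2·C·cosβ = 2·2.9613 + 11·3.3218 + 2·99.5942 = 241.6513

L=241.651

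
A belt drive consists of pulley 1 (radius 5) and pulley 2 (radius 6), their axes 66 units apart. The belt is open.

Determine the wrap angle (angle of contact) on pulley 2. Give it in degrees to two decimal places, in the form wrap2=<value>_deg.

open belt: β = asin((r2−r1)/C) = asin(1/66) = 0.8682°
wrap1 = π − 2β = 178.2637°
wrap2 = π + 2β = 181.7363°

wrap2=181.74_deg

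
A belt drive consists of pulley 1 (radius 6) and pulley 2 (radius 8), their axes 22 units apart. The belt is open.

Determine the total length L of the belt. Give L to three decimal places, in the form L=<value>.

L=88.164

open belt: β = asin((r2−r1)/C) = asin(2/22) = 5.2159°
wrap1 = π − 2β = 169.5682°
wrap2 = π + 2β = 190.4318°
tangent length = C·cosβ = 21.9089
L = r1·wrap1 + r2·wrap2 + 2·C·cosβ = 6·2.9595 + 8·3.3237 + 2·21.9089 = 88.1642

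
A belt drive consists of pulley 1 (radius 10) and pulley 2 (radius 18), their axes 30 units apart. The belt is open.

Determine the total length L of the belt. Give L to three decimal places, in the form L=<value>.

open belt: β = asin((r2−r1)/C) = asin(8/30) = 15.4660°
wrap1 = π − 2β = 149.0680°
wrap2 = π + 2β = 210.9320°
tangent length = C·cosβ = 28.9137
L = r1·wrap1 + r2·wrap2 + 2·C·cosβ = 10·2.6017 + 18·3.6815 + 2·28.9137 = 150.1108

L=150.111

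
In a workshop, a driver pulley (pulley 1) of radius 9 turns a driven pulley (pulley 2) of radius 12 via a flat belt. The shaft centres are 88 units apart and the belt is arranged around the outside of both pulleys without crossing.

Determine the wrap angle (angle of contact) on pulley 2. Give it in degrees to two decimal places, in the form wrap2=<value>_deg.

open belt: β = asin((r2−r1)/C) = asin(3/88) = 1.9536°
wrap1 = π − 2β = 176.0927°
wrap2 = π + 2β = 183.9073°

wrap2=183.91_deg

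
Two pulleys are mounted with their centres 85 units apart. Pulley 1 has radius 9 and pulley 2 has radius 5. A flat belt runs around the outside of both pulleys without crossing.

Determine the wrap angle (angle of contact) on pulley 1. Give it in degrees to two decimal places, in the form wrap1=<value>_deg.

wrap1=185.39_deg

open belt: β = asin((r2−r1)/C) = asin(-4/85) = -2.6973°
wrap1 = π − 2β = 185.3945°
wrap2 = π + 2β = 174.6055°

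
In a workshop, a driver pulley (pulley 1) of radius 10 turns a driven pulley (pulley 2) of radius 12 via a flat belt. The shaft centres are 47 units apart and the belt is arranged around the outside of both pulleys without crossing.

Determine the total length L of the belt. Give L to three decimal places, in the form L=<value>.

L=163.200

open belt: β = asin((r2−r1)/C) = asin(2/47) = 2.4389°
wrap1 = π − 2β = 175.1223°
wrap2 = π + 2β = 184.8777°
tangent length = C·cosβ = 46.9574
L = r1·wrap1 + r2·wrap2 + 2·C·cosβ = 10·3.0565 + 12·3.2267 + 2·46.9574 = 163.2002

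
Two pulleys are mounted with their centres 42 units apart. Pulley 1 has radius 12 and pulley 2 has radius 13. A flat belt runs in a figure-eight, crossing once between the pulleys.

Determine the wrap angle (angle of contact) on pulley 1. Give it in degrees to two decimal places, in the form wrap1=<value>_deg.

wrap1=253.06_deg

crossed belt: β = asin((r1+r2)/C) = asin(25/42) = 36.5296°
wrap1 = wrap2 = π + 2β = 253.0592°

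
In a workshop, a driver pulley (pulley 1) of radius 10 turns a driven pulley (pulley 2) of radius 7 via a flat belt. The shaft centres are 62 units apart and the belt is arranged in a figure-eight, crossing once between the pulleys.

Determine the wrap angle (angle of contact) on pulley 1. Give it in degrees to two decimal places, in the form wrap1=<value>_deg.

wrap1=211.83_deg

crossed belt: β = asin((r1+r2)/C) = asin(17/62) = 15.9140°
wrap1 = wrap2 = π + 2β = 211.8279°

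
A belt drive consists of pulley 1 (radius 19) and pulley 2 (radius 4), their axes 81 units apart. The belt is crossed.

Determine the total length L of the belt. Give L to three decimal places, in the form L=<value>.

L=240.832

crossed belt: β = asin((r1+r2)/C) = asin(23/81) = 16.4961°
wrap1 = wrap2 = π + 2β = 212.9923°
tangent length = C·cosβ = 77.6660
L = (r1+r2)·wrap + 2·C·cosβ = 23·3.7174 + 2·77.6660 = 240.8325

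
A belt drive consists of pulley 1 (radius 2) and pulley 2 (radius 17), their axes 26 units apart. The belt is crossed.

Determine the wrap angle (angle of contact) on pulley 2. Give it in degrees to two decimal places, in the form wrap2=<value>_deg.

crossed belt: β = asin((r1+r2)/C) = asin(19/26) = 46.9509°
wrap1 = wrap2 = π + 2β = 273.9018°

wrap2=273.90_deg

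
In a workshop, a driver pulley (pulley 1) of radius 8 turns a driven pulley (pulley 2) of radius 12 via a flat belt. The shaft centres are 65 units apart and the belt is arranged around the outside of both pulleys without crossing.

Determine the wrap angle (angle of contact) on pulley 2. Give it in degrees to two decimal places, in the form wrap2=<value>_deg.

open belt: β = asin((r2−r1)/C) = asin(4/65) = 3.5281°
wrap1 = π − 2β = 172.9438°
wrap2 = π + 2β = 187.0562°

wrap2=187.06_deg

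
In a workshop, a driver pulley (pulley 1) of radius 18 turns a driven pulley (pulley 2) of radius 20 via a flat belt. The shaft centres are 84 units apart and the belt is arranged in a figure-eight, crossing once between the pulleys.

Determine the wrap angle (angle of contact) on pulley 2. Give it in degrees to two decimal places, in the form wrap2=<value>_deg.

wrap2=233.79_deg

crossed belt: β = asin((r1+r2)/C) = asin(38/84) = 26.8965°
wrap1 = wrap2 = π + 2β = 233.7931°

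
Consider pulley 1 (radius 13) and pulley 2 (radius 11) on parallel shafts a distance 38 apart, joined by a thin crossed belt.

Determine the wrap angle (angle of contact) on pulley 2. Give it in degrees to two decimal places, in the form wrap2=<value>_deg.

crossed belt: β = asin((r1+r2)/C) = asin(24/38) = 39.1667°
wrap1 = wrap2 = π + 2β = 258.3334°

wrap2=258.33_deg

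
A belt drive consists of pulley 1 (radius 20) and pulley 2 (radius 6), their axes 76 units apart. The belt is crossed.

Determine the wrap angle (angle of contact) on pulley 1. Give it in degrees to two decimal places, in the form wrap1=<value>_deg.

wrap1=220.01_deg

crossed belt: β = asin((r1+r2)/C) = asin(26/76) = 20.0052°
wrap1 = wrap2 = π + 2β = 220.0104°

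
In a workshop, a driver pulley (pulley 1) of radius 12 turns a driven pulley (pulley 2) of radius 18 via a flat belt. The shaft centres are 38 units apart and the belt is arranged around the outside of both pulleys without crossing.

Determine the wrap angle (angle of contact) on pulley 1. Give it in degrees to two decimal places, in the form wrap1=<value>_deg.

wrap1=161.83_deg

open belt: β = asin((r2−r1)/C) = asin(6/38) = 9.0847°
wrap1 = π − 2β = 161.8306°
wrap2 = π + 2β = 198.1694°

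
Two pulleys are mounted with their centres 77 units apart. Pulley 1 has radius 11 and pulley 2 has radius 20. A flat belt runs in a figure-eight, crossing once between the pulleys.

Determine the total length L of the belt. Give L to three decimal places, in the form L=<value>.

crossed belt: β = asin((r1+r2)/C) = asin(31/77) = 23.7407°
wrap1 = wrap2 = π + 2β = 227.4813°
tangent length = C·cosβ = 70.4840
L = (r1+r2)·wrap + 2·C·cosβ = 31·3.9703 + 2·70.4840 = 264.0473

L=264.047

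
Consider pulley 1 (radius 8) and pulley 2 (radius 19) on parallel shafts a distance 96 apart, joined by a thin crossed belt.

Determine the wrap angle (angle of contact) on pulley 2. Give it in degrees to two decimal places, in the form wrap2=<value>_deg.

crossed belt: β = asin((r1+r2)/C) = asin(27/96) = 16.3348°
wrap1 = wrap2 = π + 2β = 212.6696°

wrap2=212.67_deg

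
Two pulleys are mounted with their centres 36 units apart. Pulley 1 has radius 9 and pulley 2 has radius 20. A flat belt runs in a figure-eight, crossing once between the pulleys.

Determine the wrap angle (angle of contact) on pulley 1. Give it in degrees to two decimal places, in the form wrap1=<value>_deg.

wrap1=287.33_deg

crossed belt: β = asin((r1+r2)/C) = asin(29/36) = 53.6639°
wrap1 = wrap2 = π + 2β = 287.3279°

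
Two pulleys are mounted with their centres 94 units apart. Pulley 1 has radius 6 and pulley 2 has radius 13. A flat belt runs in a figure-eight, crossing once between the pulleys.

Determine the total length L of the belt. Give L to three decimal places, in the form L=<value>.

crossed belt: β = asin((r1+r2)/C) = asin(19/94) = 11.6614°
wrap1 = wrap2 = π + 2β = 203.3228°
tangent length = C·cosβ = 92.0598
L = (r1+r2)·wrap + 2·C·cosβ = 19·3.5487 + 2·92.0598 = 251.5439

L=251.544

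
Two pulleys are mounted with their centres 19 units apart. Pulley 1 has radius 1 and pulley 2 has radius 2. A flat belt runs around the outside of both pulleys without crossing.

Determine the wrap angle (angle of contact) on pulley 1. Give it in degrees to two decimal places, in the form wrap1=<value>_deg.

open belt: β = asin((r2−r1)/C) = asin(1/19) = 3.0170°
wrap1 = π − 2β = 173.9661°
wrap2 = π + 2β = 186.0339°

wrap1=173.97_deg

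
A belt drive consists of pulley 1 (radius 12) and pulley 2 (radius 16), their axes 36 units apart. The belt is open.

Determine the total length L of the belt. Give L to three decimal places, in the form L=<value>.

L=160.409

open belt: β = asin((r2−r1)/C) = asin(4/36) = 6.3794°
wrap1 = π − 2β = 167.2413°
wrap2 = π + 2β = 192.7587°
tangent length = C·cosβ = 35.7771
L = r1·wrap1 + r2·wrap2 + 2·C·cosβ = 12·2.9189 + 16·3.3643 + 2·35.7771 = 160.4095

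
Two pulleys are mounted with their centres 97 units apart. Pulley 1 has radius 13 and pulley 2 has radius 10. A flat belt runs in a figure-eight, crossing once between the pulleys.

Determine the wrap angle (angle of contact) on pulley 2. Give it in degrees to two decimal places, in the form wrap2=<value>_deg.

wrap2=207.43_deg

crossed belt: β = asin((r1+r2)/C) = asin(23/97) = 13.7162°
wrap1 = wrap2 = π + 2β = 207.4325°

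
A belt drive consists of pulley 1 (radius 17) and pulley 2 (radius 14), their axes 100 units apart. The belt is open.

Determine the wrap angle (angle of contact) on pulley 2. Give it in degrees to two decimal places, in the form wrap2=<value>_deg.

wrap2=176.56_deg

open belt: β = asin((r2−r1)/C) = asin(-3/100) = -1.7191°
wrap1 = π − 2β = 183.4383°
wrap2 = π + 2β = 176.5617°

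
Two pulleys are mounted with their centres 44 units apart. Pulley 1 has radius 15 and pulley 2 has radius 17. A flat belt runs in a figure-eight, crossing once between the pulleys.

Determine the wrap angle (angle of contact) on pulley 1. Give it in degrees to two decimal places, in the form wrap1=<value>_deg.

crossed belt: β = asin((r1+r2)/C) = asin(32/44) = 46.6582°
wrap1 = wrap2 = π + 2β = 273.3165°

wrap1=273.32_deg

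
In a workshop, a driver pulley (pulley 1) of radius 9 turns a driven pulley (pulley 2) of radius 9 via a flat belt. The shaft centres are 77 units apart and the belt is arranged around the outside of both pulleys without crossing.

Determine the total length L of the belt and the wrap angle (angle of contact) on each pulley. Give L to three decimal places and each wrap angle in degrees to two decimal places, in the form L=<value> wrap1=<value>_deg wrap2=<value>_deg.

open belt: β = asin((r2−r1)/C) = asin(0/77) = 0.0000°
wrap1 = π − 2β = 180.0000°
wrap2 = π + 2β = 180.0000°
tangent length = C·cosβ = 77.0000
L = r1·wrap1 + r2·wrap2 + 2·C·cosβ = 9·3.1416 + 9·3.1416 + 2·77.0000 = 210.5487

L=210.549 wrap1=180.00_deg wrap2=180.00_deg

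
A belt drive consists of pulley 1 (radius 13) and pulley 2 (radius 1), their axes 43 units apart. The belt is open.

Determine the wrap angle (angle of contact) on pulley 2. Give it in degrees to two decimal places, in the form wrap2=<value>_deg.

wrap2=147.59_deg

open belt: β = asin((r2−r1)/C) = asin(-12/43) = -16.2047°
wrap1 = π − 2β = 212.4094°
wrap2 = π + 2β = 147.5906°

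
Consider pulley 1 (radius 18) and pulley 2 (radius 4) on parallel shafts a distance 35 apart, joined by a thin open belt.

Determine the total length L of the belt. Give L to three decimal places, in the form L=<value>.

L=144.794

open belt: β = asin((r2−r1)/C) = asin(-14/35) = -23.5782°
wrap1 = π − 2β = 227.1564°
wrap2 = π + 2β = 132.8436°
tangent length = C·cosβ = 32.0780
L = r1·wrap1 + r2·wrap2 + 2·C·cosβ = 18·3.9646 + 4·2.3186 + 2·32.0780 = 144.7936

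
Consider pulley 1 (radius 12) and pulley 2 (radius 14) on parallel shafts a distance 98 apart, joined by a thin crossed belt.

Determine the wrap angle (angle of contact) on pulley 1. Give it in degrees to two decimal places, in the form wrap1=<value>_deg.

crossed belt: β = asin((r1+r2)/C) = asin(26/98) = 15.3851°
wrap1 = wrap2 = π + 2β = 210.7703°

wrap1=210.77_deg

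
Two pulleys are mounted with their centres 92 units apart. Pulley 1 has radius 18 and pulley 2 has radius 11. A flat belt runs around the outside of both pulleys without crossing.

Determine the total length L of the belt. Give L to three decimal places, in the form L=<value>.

L=275.639

open belt: β = asin((r2−r1)/C) = asin(-7/92) = -4.3637°
wrap1 = π − 2β = 188.7274°
wrap2 = π + 2β = 171.2726°
tangent length = C·cosβ = 91.7333
L = r1·wrap1 + r2·wrap2 + 2·C·cosβ = 18·3.2939 + 11·2.9893 + 2·91.7333 = 275.6391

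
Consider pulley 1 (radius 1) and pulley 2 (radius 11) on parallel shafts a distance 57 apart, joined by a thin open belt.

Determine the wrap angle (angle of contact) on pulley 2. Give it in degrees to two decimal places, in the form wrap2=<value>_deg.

wrap2=200.21_deg

open belt: β = asin((r2−r1)/C) = asin(10/57) = 10.1042°
wrap1 = π − 2β = 159.7916°
wrap2 = π + 2β = 200.2084°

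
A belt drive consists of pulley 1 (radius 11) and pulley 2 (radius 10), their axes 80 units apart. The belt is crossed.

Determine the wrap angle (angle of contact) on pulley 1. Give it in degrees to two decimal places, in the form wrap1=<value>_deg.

crossed belt: β = asin((r1+r2)/C) = asin(21/80) = 15.2185°
wrap1 = wrap2 = π + 2β = 210.4369°

wrap1=210.44_deg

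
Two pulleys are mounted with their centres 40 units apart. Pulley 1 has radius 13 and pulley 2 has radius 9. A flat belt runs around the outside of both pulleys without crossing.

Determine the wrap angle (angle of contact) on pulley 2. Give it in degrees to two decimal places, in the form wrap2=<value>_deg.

wrap2=168.52_deg

open belt: β = asin((r2−r1)/C) = asin(-4/40) = -5.7392°
wrap1 = π − 2β = 191.4783°
wrap2 = π + 2β = 168.5217°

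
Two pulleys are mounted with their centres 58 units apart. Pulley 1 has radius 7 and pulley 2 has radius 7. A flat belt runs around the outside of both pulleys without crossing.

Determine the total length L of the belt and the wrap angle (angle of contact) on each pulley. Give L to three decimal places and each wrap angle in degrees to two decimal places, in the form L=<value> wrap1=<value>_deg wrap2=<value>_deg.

open belt: β = asin((r2−r1)/C) = asin(0/58) = 0.0000°
wrap1 = π − 2β = 180.0000°
wrap2 = π + 2β = 180.0000°
tangent length = C·cosβ = 58.0000
L = r1·wrap1 + r2·wrap2 + 2·C·cosβ = 7·3.1416 + 7·3.1416 + 2·58.0000 = 159.9823

L=159.982 wrap1=180.00_deg wrap2=180.00_deg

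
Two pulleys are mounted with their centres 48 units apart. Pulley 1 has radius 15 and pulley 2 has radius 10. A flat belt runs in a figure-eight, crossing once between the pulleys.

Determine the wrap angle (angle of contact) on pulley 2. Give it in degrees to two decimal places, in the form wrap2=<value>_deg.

wrap2=242.78_deg

crossed belt: β = asin((r1+r2)/C) = asin(25/48) = 31.3882°
wrap1 = wrap2 = π + 2β = 242.7763°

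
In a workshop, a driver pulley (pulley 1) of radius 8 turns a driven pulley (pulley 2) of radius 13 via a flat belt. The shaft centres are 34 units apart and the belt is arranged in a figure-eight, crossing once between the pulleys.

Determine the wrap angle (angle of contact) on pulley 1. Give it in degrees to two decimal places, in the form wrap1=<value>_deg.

wrap1=256.29_deg

crossed belt: β = asin((r1+r2)/C) = asin(21/34) = 38.1445°
wrap1 = wrap2 = π + 2β = 256.2890°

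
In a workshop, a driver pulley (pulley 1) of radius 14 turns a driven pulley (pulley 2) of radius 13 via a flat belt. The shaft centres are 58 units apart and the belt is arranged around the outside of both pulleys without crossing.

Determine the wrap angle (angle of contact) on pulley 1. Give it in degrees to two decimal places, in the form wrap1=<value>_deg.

open belt: β = asin((r2−r1)/C) = asin(-1/58) = -0.9879°
wrap1 = π − 2β = 181.9758°
wrap2 = π + 2β = 178.0242°

wrap1=181.98_deg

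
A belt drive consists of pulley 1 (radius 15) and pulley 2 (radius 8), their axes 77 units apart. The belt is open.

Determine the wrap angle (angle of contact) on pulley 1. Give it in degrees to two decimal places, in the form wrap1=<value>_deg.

wrap1=190.43_deg

open belt: β = asin((r2−r1)/C) = asin(-7/77) = -5.2159°
wrap1 = π − 2β = 190.4318°
wrap2 = π + 2β = 169.5682°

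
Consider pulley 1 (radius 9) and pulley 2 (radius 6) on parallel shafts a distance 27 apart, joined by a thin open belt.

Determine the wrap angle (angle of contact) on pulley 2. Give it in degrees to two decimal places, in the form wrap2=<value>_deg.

wrap2=167.24_deg

open belt: β = asin((r2−r1)/C) = asin(-3/27) = -6.3794°
wrap1 = π − 2β = 192.7587°
wrap2 = π + 2β = 167.2413°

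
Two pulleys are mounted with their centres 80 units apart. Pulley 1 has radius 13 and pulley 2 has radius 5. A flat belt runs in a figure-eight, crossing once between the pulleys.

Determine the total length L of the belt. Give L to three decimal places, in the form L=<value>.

crossed belt: β = asin((r1+r2)/C) = asin(18/80) = 13.0029°
wrap1 = wrap2 = π + 2β = 206.0058°
tangent length = C·cosβ = 77.9487
L = (r1+r2)·wrap + 2·C·cosβ = 18·3.5955 + 2·77.9487 = 220.6160

L=220.616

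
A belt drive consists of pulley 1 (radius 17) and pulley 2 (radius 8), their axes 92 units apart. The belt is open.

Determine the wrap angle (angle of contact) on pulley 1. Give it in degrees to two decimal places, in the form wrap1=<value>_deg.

open belt: β = asin((r2−r1)/C) = asin(-9/92) = -5.6140°
wrap1 = π − 2β = 191.2280°
wrap2 = π + 2β = 168.7720°

wrap1=191.23_deg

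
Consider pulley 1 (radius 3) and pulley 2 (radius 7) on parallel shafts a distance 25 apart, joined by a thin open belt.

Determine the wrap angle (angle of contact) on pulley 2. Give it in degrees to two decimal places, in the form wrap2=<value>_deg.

wrap2=198.41_deg

open belt: β = asin((r2−r1)/C) = asin(4/25) = 9.2069°
wrap1 = π − 2β = 161.5862°
wrap2 = π + 2β = 198.4138°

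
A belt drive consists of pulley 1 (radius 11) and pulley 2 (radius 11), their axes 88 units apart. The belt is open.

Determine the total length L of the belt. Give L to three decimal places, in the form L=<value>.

L=245.115

open belt: β = asin((r2−r1)/C) = asin(0/88) = 0.0000°
wrap1 = π − 2β = 180.0000°
wrap2 = π + 2β = 180.0000°
tangent length = C·cosβ = 88.0000
L = r1·wrap1 + r2·wrap2 + 2·C·cosβ = 11·3.1416 + 11·3.1416 + 2·88.0000 = 245.1150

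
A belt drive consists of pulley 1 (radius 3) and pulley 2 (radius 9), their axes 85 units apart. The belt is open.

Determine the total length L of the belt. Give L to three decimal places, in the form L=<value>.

open belt: β = asin((r2−r1)/C) = asin(6/85) = 4.0478°
wrap1 = π − 2β = 171.9045°
wrap2 = π + 2β = 188.0955°
tangent length = C·cosβ = 84.7880
L = r1·wrap1 + r2·wrap2 + 2·C·cosβ = 3·3.0003 + 9·3.2829 + 2·84.7880 = 208.1228

L=208.123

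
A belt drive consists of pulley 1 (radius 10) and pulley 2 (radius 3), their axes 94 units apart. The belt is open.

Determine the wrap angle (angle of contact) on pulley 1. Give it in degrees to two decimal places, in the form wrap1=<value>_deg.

wrap1=188.54_deg

open belt: β = asin((r2−r1)/C) = asin(-7/94) = -4.2707°
wrap1 = π − 2β = 188.5413°
wrap2 = π + 2β = 171.4587°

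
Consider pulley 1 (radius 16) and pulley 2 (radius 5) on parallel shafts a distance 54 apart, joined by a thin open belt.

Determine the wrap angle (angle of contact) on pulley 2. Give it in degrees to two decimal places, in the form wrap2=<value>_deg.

open belt: β = asin((r2−r1)/C) = asin(-11/54) = -11.7536°
wrap1 = π − 2β = 203.5073°
wrap2 = π + 2β = 156.4927°

wrap2=156.49_deg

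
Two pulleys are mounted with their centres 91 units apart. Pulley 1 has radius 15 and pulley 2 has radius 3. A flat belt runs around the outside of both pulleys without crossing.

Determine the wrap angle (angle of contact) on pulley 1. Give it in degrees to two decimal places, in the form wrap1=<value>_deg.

open belt: β = asin((r2−r1)/C) = asin(-12/91) = -7.5776°
wrap1 = π − 2β = 195.1551°
wrap2 = π + 2β = 164.8449°

wrap1=195.16_deg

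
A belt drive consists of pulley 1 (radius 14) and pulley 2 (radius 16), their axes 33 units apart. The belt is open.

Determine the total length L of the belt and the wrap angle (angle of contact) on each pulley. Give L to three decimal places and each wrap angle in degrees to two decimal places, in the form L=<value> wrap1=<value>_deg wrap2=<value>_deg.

L=160.369 wrap1=173.05_deg wrap2=186.95_deg

open belt: β = asin((r2−r1)/C) = asin(2/33) = 3.4746°
wrap1 = π − 2β = 173.0508°
wrap2 = π + 2β = 186.9492°
tangent length = C·cosβ = 32.9393
L = r1·wrap1 + r2·wrap2 + 2·C·cosβ = 14·3.0203 + 16·3.2629 + 2·32.9393 = 160.3690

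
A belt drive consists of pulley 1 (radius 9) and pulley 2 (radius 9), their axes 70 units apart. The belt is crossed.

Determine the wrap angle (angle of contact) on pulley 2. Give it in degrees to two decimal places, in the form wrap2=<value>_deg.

crossed belt: β = asin((r1+r2)/C) = asin(18/70) = 14.9006°
wrap1 = wrap2 = π + 2β = 209.8012°

wrap2=209.80_deg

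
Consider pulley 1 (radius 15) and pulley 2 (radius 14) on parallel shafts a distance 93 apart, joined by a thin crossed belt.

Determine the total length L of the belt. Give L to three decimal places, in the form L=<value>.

L=286.225

crossed belt: β = asin((r1+r2)/C) = asin(29/93) = 18.1694°
wrap1 = wrap2 = π + 2β = 216.3389°
tangent length = C·cosβ = 88.3629
L = (r1+r2)·wrap + 2·C·cosβ = 29·3.7758 + 2·88.3629 = 286.2247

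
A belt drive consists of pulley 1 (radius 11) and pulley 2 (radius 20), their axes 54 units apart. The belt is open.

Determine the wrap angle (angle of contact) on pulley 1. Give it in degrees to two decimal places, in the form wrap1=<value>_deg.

open belt: β = asin((r2−r1)/C) = asin(9/54) = 9.5941°
wrap1 = π − 2β = 160.8119°
wrap2 = π + 2β = 199.1881°

wrap1=160.81_deg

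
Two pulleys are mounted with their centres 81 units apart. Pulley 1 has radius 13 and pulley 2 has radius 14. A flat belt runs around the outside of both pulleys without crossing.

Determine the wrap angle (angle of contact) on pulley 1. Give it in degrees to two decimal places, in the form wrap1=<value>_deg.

wrap1=178.59_deg

open belt: β = asin((r2−r1)/C) = asin(1/81) = 0.7074°
wrap1 = π − 2β = 178.5853°
wrap2 = π + 2β = 181.4147°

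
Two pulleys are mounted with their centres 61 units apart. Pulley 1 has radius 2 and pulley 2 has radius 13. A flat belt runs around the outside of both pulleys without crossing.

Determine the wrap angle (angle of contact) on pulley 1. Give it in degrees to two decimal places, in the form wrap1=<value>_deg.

wrap1=159.22_deg

open belt: β = asin((r2−r1)/C) = asin(11/61) = 10.3889°
wrap1 = π − 2β = 159.2223°
wrap2 = π + 2β = 200.7777°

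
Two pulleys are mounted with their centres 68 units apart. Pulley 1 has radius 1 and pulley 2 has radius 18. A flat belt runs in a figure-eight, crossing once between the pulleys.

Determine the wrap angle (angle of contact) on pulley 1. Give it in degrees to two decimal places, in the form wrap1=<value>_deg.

wrap1=212.45_deg

crossed belt: β = asin((r1+r2)/C) = asin(19/68) = 16.2251°
wrap1 = wrap2 = π + 2β = 212.4502°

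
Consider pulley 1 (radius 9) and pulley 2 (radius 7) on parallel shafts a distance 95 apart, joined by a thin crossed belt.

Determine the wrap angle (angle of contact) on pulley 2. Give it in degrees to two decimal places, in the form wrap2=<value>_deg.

wrap2=199.39_deg

crossed belt: β = asin((r1+r2)/C) = asin(16/95) = 9.6960°
wrap1 = wrap2 = π + 2β = 199.3921°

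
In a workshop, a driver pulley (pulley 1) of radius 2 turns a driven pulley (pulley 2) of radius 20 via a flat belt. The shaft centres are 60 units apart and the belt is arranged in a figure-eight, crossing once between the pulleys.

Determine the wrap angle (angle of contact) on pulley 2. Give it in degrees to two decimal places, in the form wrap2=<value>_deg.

crossed belt: β = asin((r1+r2)/C) = asin(22/60) = 21.5102°
wrap1 = wrap2 = π + 2β = 223.0204°

wrap2=223.02_deg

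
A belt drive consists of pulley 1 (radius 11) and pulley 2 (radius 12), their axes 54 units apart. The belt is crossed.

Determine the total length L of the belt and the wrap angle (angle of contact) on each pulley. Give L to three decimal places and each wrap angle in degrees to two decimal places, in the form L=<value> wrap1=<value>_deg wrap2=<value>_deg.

L=190.210 wrap1=230.42_deg wrap2=230.42_deg

crossed belt: β = asin((r1+r2)/C) = asin(23/54) = 25.2093°
wrap1 = wrap2 = π + 2β = 230.4186°
tangent length = C·cosβ = 48.8569
L = (r1+r2)·wrap + 2·C·cosβ = 23·4.0216 + 2·48.8569 = 190.2098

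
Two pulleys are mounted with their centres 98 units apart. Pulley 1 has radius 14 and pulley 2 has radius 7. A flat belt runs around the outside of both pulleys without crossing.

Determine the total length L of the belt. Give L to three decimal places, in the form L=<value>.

L=262.474

open belt: β = asin((r2−r1)/C) = asin(-7/98) = -4.0960°
wrap1 = π − 2β = 188.1921°
wrap2 = π + 2β = 171.8079°
tangent length = C·cosβ = 97.7497
L = r1·wrap1 + r2·wrap2 + 2·C·cosβ = 14·3.2846 + 7·2.9986 + 2·97.7497 = 262.4737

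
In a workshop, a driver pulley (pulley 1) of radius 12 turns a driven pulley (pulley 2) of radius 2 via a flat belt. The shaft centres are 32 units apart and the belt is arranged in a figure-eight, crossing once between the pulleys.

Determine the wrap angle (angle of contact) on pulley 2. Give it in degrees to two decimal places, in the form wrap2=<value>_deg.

wrap2=231.89_deg

crossed belt: β = asin((r1+r2)/C) = asin(14/32) = 25.9445°
wrap1 = wrap2 = π + 2β = 231.8890°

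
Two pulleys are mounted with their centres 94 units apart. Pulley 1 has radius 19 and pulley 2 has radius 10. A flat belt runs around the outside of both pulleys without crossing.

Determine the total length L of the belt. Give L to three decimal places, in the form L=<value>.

open belt: β = asin((r2−r1)/C) = asin(-9/94) = -5.4942°
wrap1 = π − 2β = 190.9884°
wrap2 = π + 2β = 169.0116°
tangent length = C·cosβ = 93.5682
L = r1·wrap1 + r2·wrap2 + 2·C·cosβ = 19·3.3334 + 10·2.9498 + 2·93.5682 = 279.9685

L=279.969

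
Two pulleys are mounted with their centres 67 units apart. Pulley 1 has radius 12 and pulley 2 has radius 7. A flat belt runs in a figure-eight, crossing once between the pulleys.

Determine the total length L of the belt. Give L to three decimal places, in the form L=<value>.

L=199.115

crossed belt: β = asin((r1+r2)/C) = asin(19/67) = 16.4741°
wrap1 = wrap2 = π + 2β = 212.9482°
tangent length = C·cosβ = 64.2495
L = (r1+r2)·wrap + 2·C·cosβ = 19·3.7166 + 2·64.2495 = 199.1153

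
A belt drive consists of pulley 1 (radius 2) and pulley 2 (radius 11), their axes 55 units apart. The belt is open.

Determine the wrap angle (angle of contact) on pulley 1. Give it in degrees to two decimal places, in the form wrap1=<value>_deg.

wrap1=161.16_deg

open belt: β = asin((r2−r1)/C) = asin(9/55) = 9.4180°
wrap1 = π − 2β = 161.1639°
wrap2 = π + 2β = 198.8361°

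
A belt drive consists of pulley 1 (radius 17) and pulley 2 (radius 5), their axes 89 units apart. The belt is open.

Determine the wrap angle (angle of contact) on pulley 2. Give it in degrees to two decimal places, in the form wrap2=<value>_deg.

wrap2=164.50_deg

open belt: β = asin((r2−r1)/C) = asin(-12/89) = -7.7489°
wrap1 = π − 2β = 195.4977°
wrap2 = π + 2β = 164.5023°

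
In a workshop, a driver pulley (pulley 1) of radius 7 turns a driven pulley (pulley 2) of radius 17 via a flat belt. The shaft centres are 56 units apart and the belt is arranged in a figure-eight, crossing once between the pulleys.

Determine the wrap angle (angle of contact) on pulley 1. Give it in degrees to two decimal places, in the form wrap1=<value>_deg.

wrap1=230.75_deg

crossed belt: β = asin((r1+r2)/C) = asin(24/56) = 25.3769°
wrap1 = wrap2 = π + 2β = 230.7539°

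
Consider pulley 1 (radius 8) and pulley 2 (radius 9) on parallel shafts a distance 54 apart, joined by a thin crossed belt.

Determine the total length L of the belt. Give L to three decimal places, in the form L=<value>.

crossed belt: β = asin((r1+r2)/C) = asin(17/54) = 18.3496°
wrap1 = wrap2 = π + 2β = 216.6993°
tangent length = C·cosβ = 51.2543
L = (r1+r2)·wrap + 2·C·cosβ = 17·3.7821 + 2·51.2543 = 166.8045

L=166.805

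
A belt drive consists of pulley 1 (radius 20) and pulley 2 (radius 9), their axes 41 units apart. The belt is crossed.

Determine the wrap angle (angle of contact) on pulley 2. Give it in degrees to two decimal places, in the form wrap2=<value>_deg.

crossed belt: β = asin((r1+r2)/C) = asin(29/41) = 45.0170°
wrap1 = wrap2 = π + 2β = 270.0341°

wrap2=270.03_deg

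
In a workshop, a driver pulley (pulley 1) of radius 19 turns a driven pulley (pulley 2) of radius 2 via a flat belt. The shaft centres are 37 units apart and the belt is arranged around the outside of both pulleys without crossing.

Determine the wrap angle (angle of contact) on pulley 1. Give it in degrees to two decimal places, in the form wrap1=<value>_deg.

open belt: β = asin((r2−r1)/C) = asin(-17/37) = -27.3522°
wrap1 = π − 2β = 234.7045°
wrap2 = π + 2β = 125.2955°

wrap1=234.70_deg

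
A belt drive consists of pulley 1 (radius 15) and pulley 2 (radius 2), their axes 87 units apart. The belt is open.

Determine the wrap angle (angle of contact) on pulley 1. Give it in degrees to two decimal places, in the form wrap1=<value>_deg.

wrap1=197.19_deg

open belt: β = asin((r2−r1)/C) = asin(-13/87) = -8.5936°
wrap1 = π − 2β = 197.1872°
wrap2 = π + 2β = 162.8128°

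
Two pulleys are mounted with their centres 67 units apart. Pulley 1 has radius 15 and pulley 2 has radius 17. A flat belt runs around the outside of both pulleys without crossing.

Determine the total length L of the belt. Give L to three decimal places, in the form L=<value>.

open belt: β = asin((r2−r1)/C) = asin(2/67) = 1.7106°
wrap1 = π − 2β = 176.5788°
wrap2 = π + 2β = 183.4212°
tangent length = C·cosβ = 66.9701
L = r1·wrap1 + r2·wrap2 + 2·C·cosβ = 15·3.0819 + 17·3.2013 + 2·66.9701 = 234.5907

L=234.591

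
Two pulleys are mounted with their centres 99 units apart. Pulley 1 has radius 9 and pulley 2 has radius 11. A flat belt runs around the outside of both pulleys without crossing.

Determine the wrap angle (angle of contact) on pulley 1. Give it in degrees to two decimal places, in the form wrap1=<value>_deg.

wrap1=177.68_deg

open belt: β = asin((r2−r1)/C) = asin(2/99) = 1.1576°
wrap1 = π − 2β = 177.6849°
wrap2 = π + 2β = 182.3151°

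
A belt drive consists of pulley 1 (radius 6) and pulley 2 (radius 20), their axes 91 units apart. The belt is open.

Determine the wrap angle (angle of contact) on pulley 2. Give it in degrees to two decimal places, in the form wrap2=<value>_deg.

wrap2=197.70_deg

open belt: β = asin((r2−r1)/C) = asin(14/91) = 8.8499°
wrap1 = π − 2β = 162.3002°
wrap2 = π + 2β = 197.6998°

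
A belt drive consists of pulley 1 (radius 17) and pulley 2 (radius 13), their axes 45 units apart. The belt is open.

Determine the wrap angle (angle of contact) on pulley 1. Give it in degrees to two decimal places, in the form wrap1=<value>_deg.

open belt: β = asin((r2−r1)/C) = asin(-4/45) = -5.0997°
wrap1 = π − 2β = 190.1994°
wrap2 = π + 2β = 169.8006°

wrap1=190.20_deg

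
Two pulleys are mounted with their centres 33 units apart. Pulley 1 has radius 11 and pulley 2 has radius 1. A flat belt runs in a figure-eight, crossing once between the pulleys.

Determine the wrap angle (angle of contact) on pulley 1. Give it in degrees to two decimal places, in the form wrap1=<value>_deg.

crossed belt: β = asin((r1+r2)/C) = asin(12/33) = 21.3237°
wrap1 = wrap2 = π + 2β = 222.6474°

wrap1=222.65_deg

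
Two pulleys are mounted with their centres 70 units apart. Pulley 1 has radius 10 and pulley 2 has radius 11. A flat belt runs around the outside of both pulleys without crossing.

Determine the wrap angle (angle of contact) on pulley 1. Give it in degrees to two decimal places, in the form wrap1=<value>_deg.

open belt: β = asin((r2−r1)/C) = asin(1/70) = 0.8185°
wrap1 = π − 2β = 178.3629°
wrap2 = π + 2β = 181.6371°

wrap1=178.36_deg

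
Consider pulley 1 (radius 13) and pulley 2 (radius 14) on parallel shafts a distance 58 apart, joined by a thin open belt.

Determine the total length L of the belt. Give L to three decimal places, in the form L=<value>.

L=200.840

open belt: β = asin((r2−r1)/C) = asin(1/58) = 0.9879°
wrap1 = π − 2β = 178.0242°
wrap2 = π + 2β = 181.9758°
tangent length = C·cosβ = 57.9914
L = r1·wrap1 + r2·wrap2 + 2·C·cosβ = 13·3.1071 + 14·3.1761 + 2·57.9914 = 200.8402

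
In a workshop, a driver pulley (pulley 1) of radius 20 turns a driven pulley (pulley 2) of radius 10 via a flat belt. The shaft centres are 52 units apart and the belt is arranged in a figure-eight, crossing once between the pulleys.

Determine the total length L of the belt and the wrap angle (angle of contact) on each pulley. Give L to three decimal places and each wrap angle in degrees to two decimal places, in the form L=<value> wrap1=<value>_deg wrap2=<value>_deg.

crossed belt: β = asin((r1+r2)/C) = asin(30/52) = 35.2344°
wrap1 = wrap2 = π + 2β = 250.4688°
tangent length = C·cosβ = 42.4735
L = (r1+r2)·wrap + 2·C·cosβ = 30·4.3715 + 2·42.4735 = 216.0922

L=216.092 wrap1=250.47_deg wrap2=250.47_deg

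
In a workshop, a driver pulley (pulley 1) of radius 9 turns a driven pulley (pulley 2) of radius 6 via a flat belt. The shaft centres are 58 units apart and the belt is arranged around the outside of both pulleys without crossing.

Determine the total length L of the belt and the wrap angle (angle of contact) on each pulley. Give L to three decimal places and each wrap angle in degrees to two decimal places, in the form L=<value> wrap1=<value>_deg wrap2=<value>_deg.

open belt: β = asin((r2−r1)/C) = asin(-3/58) = -2.9649°
wrap1 = π − 2β = 185.9298°
wrap2 = π + 2β = 174.0702°
tangent length = C·cosβ = 57.9224
L = r1·wrap1 + r2·wrap2 + 2·C·cosβ = 9·3.2451 + 6·3.0381 + 2·57.9224 = 163.2791

L=163.279 wrap1=185.93_deg wrap2=174.07_deg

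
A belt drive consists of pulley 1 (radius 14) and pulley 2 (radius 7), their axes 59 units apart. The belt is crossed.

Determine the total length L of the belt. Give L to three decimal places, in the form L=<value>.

L=191.530

crossed belt: β = asin((r1+r2)/C) = asin(21/59) = 20.8506°
wrap1 = wrap2 = π + 2β = 221.7012°
tangent length = C·cosβ = 55.1362
L = (r1+r2)·wrap + 2·C·cosβ = 21·3.8694 + 2·55.1362 = 191.5301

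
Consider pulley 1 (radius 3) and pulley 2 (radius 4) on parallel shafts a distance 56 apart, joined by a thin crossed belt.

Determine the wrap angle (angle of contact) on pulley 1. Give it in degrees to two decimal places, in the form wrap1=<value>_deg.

wrap1=194.36_deg

crossed belt: β = asin((r1+r2)/C) = asin(7/56) = 7.1808°
wrap1 = wrap2 = π + 2β = 194.3615°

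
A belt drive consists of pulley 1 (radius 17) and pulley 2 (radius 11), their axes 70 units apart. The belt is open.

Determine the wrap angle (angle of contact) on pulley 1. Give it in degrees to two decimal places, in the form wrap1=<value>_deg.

wrap1=189.83_deg

open belt: β = asin((r2−r1)/C) = asin(-6/70) = -4.9171°
wrap1 = π − 2β = 189.8342°
wrap2 = π + 2β = 170.1658°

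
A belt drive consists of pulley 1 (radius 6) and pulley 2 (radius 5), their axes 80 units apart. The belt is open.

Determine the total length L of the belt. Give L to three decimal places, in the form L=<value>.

L=194.570

open belt: β = asin((r2−r1)/C) = asin(-1/80) = -0.7162°
wrap1 = π − 2β = 181.4324°
wrap2 = π + 2β = 178.5676°
tangent length = C·cosβ = 79.9937
L = r1·wrap1 + r2·wrap2 + 2·C·cosβ = 6·3.1666 + 5·3.1166 + 2·79.9937 = 194.5700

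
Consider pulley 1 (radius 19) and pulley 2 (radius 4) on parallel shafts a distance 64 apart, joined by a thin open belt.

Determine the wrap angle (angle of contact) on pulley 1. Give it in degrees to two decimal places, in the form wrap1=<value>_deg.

wrap1=207.11_deg

open belt: β = asin((r2−r1)/C) = asin(-15/64) = -13.5548°
wrap1 = π − 2β = 207.1096°
wrap2 = π + 2β = 152.8904°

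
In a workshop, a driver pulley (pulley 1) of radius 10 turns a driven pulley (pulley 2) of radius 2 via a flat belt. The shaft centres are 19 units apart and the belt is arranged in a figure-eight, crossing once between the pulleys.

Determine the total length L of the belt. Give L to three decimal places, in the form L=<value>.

L=83.567

crossed belt: β = asin((r1+r2)/C) = asin(12/19) = 39.1667°
wrap1 = wrap2 = π + 2β = 258.3334°
tangent length = C·cosβ = 14.7309
L = (r1+r2)·wrap + 2·C·cosβ = 12·4.5088 + 2·14.7309 = 83.5671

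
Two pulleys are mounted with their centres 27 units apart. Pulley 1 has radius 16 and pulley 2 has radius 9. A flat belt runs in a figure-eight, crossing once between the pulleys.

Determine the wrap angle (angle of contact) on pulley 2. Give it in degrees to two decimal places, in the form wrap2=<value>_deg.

wrap2=315.62_deg

crossed belt: β = asin((r1+r2)/C) = asin(25/27) = 67.8084°
wrap1 = wrap2 = π + 2β = 315.6168°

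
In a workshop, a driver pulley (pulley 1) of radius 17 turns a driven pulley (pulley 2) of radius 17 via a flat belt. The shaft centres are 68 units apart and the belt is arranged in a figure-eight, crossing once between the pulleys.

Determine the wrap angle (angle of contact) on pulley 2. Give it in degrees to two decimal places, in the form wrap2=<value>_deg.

wrap2=240.00_deg

crossed belt: β = asin((r1+r2)/C) = asin(34/68) = 30.0000°
wrap1 = wrap2 = π + 2β = 240.0000°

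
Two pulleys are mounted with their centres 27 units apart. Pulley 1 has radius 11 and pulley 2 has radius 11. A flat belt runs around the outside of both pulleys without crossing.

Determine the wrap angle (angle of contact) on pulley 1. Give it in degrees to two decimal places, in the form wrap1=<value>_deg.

open belt: β = asin((r2−r1)/C) = asin(0/27) = 0.0000°
wrap1 = π − 2β = 180.0000°
wrap2 = π + 2β = 180.0000°

wrap1=180.00_deg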